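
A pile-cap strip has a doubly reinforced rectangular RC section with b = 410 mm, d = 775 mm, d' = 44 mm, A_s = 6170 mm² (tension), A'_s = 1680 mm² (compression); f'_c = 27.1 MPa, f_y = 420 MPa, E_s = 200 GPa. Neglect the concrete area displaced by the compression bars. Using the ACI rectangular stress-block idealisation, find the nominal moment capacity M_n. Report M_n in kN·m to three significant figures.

Assume both tension and compression steel yield.
Net tension couple steel: A_s − A'_s = 4490 mm².
a = (A_s − A'_s) f_y / (0.85 f'_c b) = 1885800/(0.85 × 27.1 × 410) = 199.67 mm.
c = a/β₁ = 199.67/0.85 = 234.91 mm; ε'_s = 0.003(c − d')/c = 0.0024 ≥ f_y/E_s = 0.0021, so compression steel does yield.
M_n = (A_s − A'_s) f_y (d − a/2) + A'_s f_y (d − d') = [1885800 × (775 − 99.835) + 705600 × (775 − 44)] × 10⁻⁶ = 1273.23 + 515.79 = 1789.02 kN·m.

M_n ≈ 1790 kN·m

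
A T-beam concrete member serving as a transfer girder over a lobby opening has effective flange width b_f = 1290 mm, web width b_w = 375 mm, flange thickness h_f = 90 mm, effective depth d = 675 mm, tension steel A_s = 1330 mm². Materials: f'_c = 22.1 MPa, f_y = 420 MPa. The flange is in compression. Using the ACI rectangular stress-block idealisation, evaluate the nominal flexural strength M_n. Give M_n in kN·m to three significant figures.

M_n ≈ 371 kN·m

Tension: T = A_s f_y = 1330 × 420 = 558600 N.
Try a within the flange: a = T/(0.85 f'_c b_f) = 558600/(0.85 × 22.1 × 1290) = 23.05 mm.
Since a = 23.05 ≤ h_f = 90 mm, the stress block lies entirely in the flange; analyse as a rectangular beam of width b_f.
M_n = T(d − a/2) = 558600 × (675 − 11.525) = 370.62 × 10⁶ N·mm.
M_n = 370.62 kN·m.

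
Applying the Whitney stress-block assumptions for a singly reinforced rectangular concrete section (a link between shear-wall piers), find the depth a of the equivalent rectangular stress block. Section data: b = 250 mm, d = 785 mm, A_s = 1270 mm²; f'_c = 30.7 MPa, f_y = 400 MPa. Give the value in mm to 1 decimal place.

T = A_s f_y = 1270 × 400 = 508000 N = 508 kN.
Setting C = 0.85 f'_c a b equal to T: a = 508000/(0.85 × 30.7 × 250) = 77.9 mm.

a ≈ 77.9 mm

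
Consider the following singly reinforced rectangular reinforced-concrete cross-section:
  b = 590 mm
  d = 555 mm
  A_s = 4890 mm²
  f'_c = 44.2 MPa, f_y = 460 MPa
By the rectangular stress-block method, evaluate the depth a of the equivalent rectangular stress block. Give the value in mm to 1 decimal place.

a ≈ 101.5 mm

T = A_s f_y = 4890 × 460 = 2249400 N = 2249.4 kN.
Setting C = 0.85 f'_c a b equal to T: a = 2249400/(0.85 × 44.2 × 590) = 101.5 mm.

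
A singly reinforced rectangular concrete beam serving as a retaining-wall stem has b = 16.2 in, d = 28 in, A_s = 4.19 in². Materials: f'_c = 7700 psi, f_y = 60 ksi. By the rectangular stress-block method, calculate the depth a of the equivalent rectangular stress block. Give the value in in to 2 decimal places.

T = A_s f_y = 4.19 × 60 = 251.4 kips.
a = T/(0.85 f'_c b) = 251.4/(0.85 × 7.7 × 16.2) = 2.37 in.

a ≈ 2.37 in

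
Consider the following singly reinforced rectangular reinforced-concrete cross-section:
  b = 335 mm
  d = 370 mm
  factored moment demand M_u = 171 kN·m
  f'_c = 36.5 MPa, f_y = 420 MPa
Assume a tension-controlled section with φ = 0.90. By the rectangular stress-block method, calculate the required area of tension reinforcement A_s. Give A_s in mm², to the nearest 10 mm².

M_n = M_u/φ = 171/0.90 = 190 kN·m.
With M_n = 0.85 f'_c a b (d − a/2), solve the quadratic for a:
a = d − √(d² − 2M_n/(0.85 f'_c b)) = 370 − √(370² − 2 × 190×10⁶/(0.85 × 36.5 × 335)) = 53.24 mm.
A_s = 0.85 f'_c a b / f_y = 0.85 × 36.5 × 53.24 × 335 / 420 = 1317.5 mm².

A_s ≈ 1320 mm²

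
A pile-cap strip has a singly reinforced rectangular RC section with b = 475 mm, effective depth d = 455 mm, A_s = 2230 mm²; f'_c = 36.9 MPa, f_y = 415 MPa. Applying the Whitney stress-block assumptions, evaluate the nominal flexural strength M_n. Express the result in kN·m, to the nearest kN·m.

M_n ≈ 392 kN·m

T = A_s f_y = 2230 × 415 = 925450 N = 925.45 kN.
From C = T: a = T/(0.85 f'_c b) = 925450/(0.85 × 36.9 × 475) = 62.12 mm.
M_n = T(d − a/2) = 925.45 kN × (455 − 31.06) mm = 392.34 kN·m.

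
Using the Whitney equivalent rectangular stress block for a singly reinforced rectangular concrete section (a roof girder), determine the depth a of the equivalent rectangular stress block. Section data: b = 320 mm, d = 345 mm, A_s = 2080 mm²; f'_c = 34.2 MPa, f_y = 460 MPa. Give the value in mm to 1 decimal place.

T = A_s f_y = 2080 × 460 = 956800 N = 956.8 kN.
Setting C = 0.85 f'_c a b equal to T: a = 956800/(0.85 × 34.2 × 320) = 102.9 mm.

a ≈ 102.9 mm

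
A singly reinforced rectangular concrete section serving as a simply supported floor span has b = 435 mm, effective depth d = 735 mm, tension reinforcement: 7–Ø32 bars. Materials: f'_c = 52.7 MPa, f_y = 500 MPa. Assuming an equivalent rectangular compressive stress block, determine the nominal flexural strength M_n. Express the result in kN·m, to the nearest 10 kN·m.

M_n ≈ 1870 kN·m

A_s = 7 × 804 = 5628 mm².
T = A_s f_y = 5628 × 500 = 2814000 N = 2814 kN.
From C = T: a = T/(0.85 f'_c b) = 2814000/(0.85 × 52.7 × 435) = 144.41 mm.
M_n = T(d − a/2) = 2814 kN × (735 − 72.205) mm = 1865.11 kN·m.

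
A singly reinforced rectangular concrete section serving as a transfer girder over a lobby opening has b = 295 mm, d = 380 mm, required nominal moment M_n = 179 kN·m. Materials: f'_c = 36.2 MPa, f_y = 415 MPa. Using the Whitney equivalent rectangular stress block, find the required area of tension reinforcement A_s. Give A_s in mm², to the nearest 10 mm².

A_s ≈ 1230 mm²

With M_n = 0.85 f'_c a b (d − a/2), solve the quadratic for a:
a = d − √(d² − 2M_n/(0.85 f'_c b)) = 380 − √(380² − 2 × 179×10⁶/(0.85 × 36.2 × 295)) = 56.02 mm.
A_s = 0.85 f'_c a b / f_y = 0.85 × 36.2 × 56.02 × 295 / 415 = 1225.3 mm².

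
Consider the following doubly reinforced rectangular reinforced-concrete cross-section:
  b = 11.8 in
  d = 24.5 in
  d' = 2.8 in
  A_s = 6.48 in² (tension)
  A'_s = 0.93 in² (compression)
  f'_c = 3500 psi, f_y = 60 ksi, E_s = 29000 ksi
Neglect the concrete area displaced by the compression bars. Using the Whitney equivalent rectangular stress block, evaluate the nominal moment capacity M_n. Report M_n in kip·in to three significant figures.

Assume both steels yield.
a = (A_s − A'_s) f_y/(0.85 f'_c b) = (6.48 − 0.93) × 60/(0.85 × 3.5 × 11.8) = 9.486 in.
c = a/β₁ = 9.486/0.85 = 11.160 in; ε'_s = 0.003(c − d')/c = 0.0022 ≥ ε_y = 0.0021, so the compression steel yields.
M_n = (A_s − A'_s) f_y (d − a/2) + A'_s f_y (d − d') = 333 × (24.5 − 4.743) + 55.8 × (24.5 − 2.8) = 6579.1 + 1210.9 = 7790.0 kip·in.

M_n ≈ 7790 kip·in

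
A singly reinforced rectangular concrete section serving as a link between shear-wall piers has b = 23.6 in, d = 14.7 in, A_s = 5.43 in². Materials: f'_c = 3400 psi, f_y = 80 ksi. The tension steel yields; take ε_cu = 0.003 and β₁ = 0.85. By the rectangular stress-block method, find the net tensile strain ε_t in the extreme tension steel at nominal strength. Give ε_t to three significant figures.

ε_t ≈ 0.00289

a = A_s f_y/(0.85 f'_c b) = 6.369 in.
β₁ = 0.85, so c = a/β₁ = 6.369/0.85 = 7.493 in.
From the linear strain diagram with ε_cu = 0.003: ε_t = 0.003 (d − c)/c = 0.003 × (14.7 − 7.493)/7.493 = 0.00289.
ε_t < 0.004 — the section is over-reinforced for flexure under ACI limits.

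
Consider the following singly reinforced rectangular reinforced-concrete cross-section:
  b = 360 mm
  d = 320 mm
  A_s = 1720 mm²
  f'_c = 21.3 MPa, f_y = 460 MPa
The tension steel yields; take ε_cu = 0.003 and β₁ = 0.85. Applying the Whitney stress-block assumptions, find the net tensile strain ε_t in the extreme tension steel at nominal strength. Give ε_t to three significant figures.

ε_t ≈ 0.00372

a = A_s f_y/(0.85 f'_c b) = 121.39 mm.
β₁ = 0.85, so c = a/β₁ = 121.39/0.85 = 142.81 mm.
From the linear strain diagram with ε_cu = 0.003: ε_t = 0.003 (d − c)/c = 0.003 × (320 − 142.81)/142.81 = 0.00372.
ε_t < 0.004 — the section is over-reinforced for flexure under ACI limits.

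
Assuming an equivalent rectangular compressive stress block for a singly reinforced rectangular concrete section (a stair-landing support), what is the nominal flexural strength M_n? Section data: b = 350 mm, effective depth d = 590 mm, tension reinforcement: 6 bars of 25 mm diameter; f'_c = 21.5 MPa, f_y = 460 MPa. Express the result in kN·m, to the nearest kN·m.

A_s = 6 × 491 = 2946 mm².
T = A_s f_y = 2946 × 460 = 1355160 N = 1355.16 kN.
From C = T: a = T/(0.85 f'_c b) = 1355160/(0.85 × 21.5 × 350) = 211.87 mm.
M_n = T(d − a/2) = 1355.16 kN × (590 − 105.935) mm = 655.99 kN·m.

M_n ≈ 656 kN·m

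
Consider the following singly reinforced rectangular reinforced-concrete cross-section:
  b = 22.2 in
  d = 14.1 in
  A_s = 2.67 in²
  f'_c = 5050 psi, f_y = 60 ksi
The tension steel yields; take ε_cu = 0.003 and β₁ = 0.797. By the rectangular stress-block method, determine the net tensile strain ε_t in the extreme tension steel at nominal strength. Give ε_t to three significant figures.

a = A_s f_y/(0.85 f'_c b) = 1.681 in.
β₁ = 0.797, so c = a/β₁ = 1.681/0.797 = 2.109 in.
From the linear strain diagram with ε_cu = 0.003: ε_t = 0.003 (d − c)/c = 0.003 × (14.1 − 2.109)/2.109 = 0.0171.
Since ε_t ≥ 0.005, the section is tension-controlled.

ε_t ≈ 0.0171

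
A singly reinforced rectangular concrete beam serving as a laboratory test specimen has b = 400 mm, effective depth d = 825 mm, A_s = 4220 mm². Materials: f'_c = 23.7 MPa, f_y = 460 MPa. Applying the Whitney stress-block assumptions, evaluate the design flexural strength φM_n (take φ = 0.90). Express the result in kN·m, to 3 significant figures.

φM_n ≈ 1230 kN·m

T = A_s f_y = 4220 × 460 = 1941200 N = 1941.2 kN.
From C = T: a = T/(0.85 f'_c b) = 1941200/(0.85 × 23.7 × 400) = 240.90 mm.
M_n = T(d − a/2) = 1941.2 kN × (825 − 120.45) mm = 1367.67 kN·m.
φM_n = 0.90 × 1367.67 = 1230.90 kN·m.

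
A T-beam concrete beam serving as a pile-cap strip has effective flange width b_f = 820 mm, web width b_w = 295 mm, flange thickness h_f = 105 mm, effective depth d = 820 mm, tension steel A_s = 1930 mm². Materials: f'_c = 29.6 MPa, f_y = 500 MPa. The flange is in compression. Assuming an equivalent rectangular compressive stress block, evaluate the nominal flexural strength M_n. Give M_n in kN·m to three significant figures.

M_n ≈ 769 kN·m

Tension: T = A_s f_y = 1930 × 500 = 965000 N.
Try a within the flange: a = T/(0.85 f'_c b_f) = 965000/(0.85 × 29.6 × 820) = 46.77 mm.
Since a = 46.77 ≤ h_f = 105 mm, the stress block lies entirely in the flange; analyse as a rectangular beam of width b_f.
M_n = T(d − a/2) = 965000 × (820 − 23.385) = 768.73 × 10⁶ N·mm.
M_n = 768.73 kN·m.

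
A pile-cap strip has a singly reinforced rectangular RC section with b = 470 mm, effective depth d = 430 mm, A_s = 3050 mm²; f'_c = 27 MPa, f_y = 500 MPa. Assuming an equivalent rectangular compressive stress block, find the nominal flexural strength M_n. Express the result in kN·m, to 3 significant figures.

T = A_s f_y = 3050 × 500 = 1525000 N = 1525 kN.
From C = T: a = T/(0.85 f'_c b) = 1525000/(0.85 × 27 × 470) = 141.38 mm.
M_n = T(d − a/2) = 1525 kN × (430 − 70.69) mm = 547.95 kN·m.

M_n ≈ 548 kN·m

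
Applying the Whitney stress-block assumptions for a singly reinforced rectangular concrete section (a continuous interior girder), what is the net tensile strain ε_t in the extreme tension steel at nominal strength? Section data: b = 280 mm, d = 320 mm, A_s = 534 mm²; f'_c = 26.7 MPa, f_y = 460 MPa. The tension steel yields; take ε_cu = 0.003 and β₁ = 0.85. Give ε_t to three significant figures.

a = A_s f_y/(0.85 f'_c b) = 38.66 mm.
β₁ = 0.85, so c = a/β₁ = 38.66/0.85 = 45.48 mm.
From the linear strain diagram with ε_cu = 0.003: ε_t = 0.003 (d − c)/c = 0.003 × (320 − 45.48)/45.48 = 0.0181.
Since ε_t ≥ 0.005, the section is tension-controlled.

ε_t ≈ 0.0181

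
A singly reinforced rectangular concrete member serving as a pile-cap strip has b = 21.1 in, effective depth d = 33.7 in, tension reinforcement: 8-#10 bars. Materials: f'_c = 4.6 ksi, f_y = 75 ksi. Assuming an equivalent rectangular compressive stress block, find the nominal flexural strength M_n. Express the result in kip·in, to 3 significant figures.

A_s = 8 × 1.27 = 10.16 in².
T = A_s f_y = 10.16 × 75 = 762 kips.
a = T/(0.85 f'_c b) = 762/(0.85 × 4.6 × 21.1) = 9.236 in.
M_n = T(d − a/2) = 762 × (33.7 − 4.618) = 22160.5 kip·in.

M_n ≈ 22200 kip·in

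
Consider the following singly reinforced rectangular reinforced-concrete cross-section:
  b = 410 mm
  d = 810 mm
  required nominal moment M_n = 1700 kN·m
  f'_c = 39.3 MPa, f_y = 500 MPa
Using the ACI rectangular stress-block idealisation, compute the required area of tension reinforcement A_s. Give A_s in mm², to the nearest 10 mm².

With M_n = 0.85 f'_c a b (d − a/2), solve the quadratic for a:
a = d − √(d² − 2M_n/(0.85 f'_c b)) = 810 − √(810² − 2 × 1700×10⁶/(0.85 × 39.3 × 410)) = 171.37 mm.
A_s = 0.85 f'_c a b / f_y = 0.85 × 39.3 × 171.37 × 410 / 500 = 4694.2 mm².

A_s ≈ 4690 mm²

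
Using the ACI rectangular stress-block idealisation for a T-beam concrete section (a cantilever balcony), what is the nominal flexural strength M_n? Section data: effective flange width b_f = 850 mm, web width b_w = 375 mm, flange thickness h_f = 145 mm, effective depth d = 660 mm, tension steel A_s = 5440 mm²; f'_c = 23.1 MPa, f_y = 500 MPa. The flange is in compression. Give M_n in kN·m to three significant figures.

M_n ≈ 1570 kN·m

Tension: T = A_s f_y = 5440 × 500 = 2720000 N.
Try a within the flange: a = T/(0.85 f'_c b_f) = 2720000/(0.85 × 23.1 × 850) = 162.97 mm.
a = 162.97 > h_f = 145 mm: the block extends into the web. Split into flange-overhang and web parts.
C_f = 0.85 f'_c (b_f − b_w) h_f = 0.85 × 23.1 × (850 − 375) × 145 = 1352361 N.
Remaining web compression depth: a_w = (T − C_f)/(0.85 f'_c b_w) = (2720000 − 1352361)/(0.85 × 23.1 × 375) = 185.74 mm.
M_n = C_f(d − h_f/2) + (T − C_f)(d − a_w/2) = 1352361 × (660 − 72.5) + 1367639 × (660 − 92.87) = 794.51 + 775.63 = 1570.14 × 10⁶ N·mm.
M_n = 1570.14 kN·m.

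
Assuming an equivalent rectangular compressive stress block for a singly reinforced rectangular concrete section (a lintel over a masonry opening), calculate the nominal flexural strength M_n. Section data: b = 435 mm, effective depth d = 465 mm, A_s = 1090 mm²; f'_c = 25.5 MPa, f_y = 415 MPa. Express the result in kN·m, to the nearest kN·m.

T = A_s f_y = 1090 × 415 = 452350 N = 452.35 kN.
From C = T: a = T/(0.85 f'_c b) = 452350/(0.85 × 25.5 × 435) = 47.98 mm.
M_n = T(d − a/2) = 452.35 kN × (465 − 23.99) mm = 199.49 kN·m.

M_n ≈ 199 kN·m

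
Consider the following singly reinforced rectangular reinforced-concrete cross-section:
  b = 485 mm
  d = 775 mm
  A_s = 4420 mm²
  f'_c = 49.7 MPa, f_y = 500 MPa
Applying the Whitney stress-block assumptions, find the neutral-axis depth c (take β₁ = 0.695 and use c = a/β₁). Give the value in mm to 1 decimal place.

c ≈ 155.2 mm

T = A_s f_y = 4420 × 500 = 2210000 N = 2210 kN.
Setting C = 0.85 f'_c a b equal to T: a = 2210000/(0.85 × 49.7 × 485) = 107.864 mm.
With β₁ = 0.695, c = a/β₁ = 107.864/0.695 = 155.2 mm.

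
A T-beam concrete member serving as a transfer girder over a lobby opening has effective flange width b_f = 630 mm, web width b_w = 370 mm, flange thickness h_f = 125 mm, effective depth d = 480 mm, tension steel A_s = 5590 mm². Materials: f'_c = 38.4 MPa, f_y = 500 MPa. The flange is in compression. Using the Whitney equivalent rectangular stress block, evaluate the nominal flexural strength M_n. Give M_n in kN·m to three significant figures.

Tension: T = A_s f_y = 5590 × 500 = 2795000 N.
Try a within the flange: a = T/(0.85 f'_c b_f) = 2795000/(0.85 × 38.4 × 630) = 135.92 mm.
a = 135.92 > h_f = 125 mm: the block extends into the web. Split into flange-overhang and web parts.
C_f = 0.85 f'_c (b_f − b_w) h_f = 0.85 × 38.4 × (630 − 370) × 125 = 1060800 N.
Remaining web compression depth: a_w = (T − C_f)/(0.85 f'_c b_w) = (2795000 − 1060800)/(0.85 × 38.4 × 370) = 143.60 mm.
M_n = C_f(d − h_f/2) + (T − C_f)(d − a_w/2) = 1060800 × (480 − 62.5) + 1734200 × (480 − 71.8) = 442.88 + 707.90 = 1150.78 × 10⁶ N·mm.
M_n = 1150.78 kN·m.

M_n ≈ 1150 kN·m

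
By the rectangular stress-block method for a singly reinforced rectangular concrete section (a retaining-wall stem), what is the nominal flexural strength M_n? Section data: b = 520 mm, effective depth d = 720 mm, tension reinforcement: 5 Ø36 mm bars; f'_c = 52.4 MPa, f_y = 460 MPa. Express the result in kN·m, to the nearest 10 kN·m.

A_s = 5 × 1018 = 5090 mm².
T = A_s f_y = 5090 × 460 = 2341400 N = 2341.4 kN.
From C = T: a = T/(0.85 f'_c b) = 2341400/(0.85 × 52.4 × 520) = 101.09 mm.
M_n = T(d − a/2) = 2341.4 kN × (720 − 50.545) mm = 1567.46 kN·m.

M_n ≈ 1570 kN·m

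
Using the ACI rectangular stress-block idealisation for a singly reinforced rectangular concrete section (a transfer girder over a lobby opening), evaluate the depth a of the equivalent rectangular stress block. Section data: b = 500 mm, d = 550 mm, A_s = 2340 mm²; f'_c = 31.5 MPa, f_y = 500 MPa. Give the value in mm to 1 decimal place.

a ≈ 87.4 mm

T = A_s f_y = 2340 × 500 = 1170000 N = 1170 kN.
Setting C = 0.85 f'_c a b equal to T: a = 1170000/(0.85 × 31.5 × 500) = 87.4 mm.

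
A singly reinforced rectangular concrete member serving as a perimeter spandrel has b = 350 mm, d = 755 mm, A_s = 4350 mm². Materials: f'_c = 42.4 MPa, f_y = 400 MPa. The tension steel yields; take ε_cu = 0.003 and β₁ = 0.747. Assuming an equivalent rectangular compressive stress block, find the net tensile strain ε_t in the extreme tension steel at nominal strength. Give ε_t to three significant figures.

a = A_s f_y/(0.85 f'_c b) = 137.94 mm.
β₁ = 0.747, so c = a/β₁ = 137.94/0.747 = 184.66 mm.
From the linear strain diagram with ε_cu = 0.003: ε_t = 0.003 (d − c)/c = 0.003 × (755 − 184.66)/184.66 = 0.00927.
Since ε_t ≥ 0.005, the section is tension-controlled.

ε_t ≈ 0.00927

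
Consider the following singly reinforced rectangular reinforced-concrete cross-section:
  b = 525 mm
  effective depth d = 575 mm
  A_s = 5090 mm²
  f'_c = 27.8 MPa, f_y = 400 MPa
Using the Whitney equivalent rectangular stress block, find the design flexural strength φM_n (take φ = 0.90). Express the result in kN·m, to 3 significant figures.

φM_n ≈ 903 kN·m

T = A_s f_y = 5090 × 400 = 2036000 N = 2036 kN.
From C = T: a = T/(0.85 f'_c b) = 2036000/(0.85 × 27.8 × 525) = 164.12 mm.
M_n = T(d − a/2) = 2036 kN × (575 − 82.06) mm = 1003.63 kN·m.
φM_n = 0.90 × 1003.63 = 903.27 kN·m.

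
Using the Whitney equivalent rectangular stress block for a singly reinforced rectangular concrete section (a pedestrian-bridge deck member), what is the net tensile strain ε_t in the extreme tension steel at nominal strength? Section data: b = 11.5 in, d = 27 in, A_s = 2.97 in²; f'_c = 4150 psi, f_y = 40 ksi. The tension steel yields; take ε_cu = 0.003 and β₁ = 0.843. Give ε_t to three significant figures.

a = A_s f_y/(0.85 f'_c b) = 2.929 in.
β₁ = 0.843, so c = a/β₁ = 2.929/0.843 = 3.474 in.
From the linear strain diagram with ε_cu = 0.003: ε_t = 0.003 (d − c)/c = 0.003 × (27 − 3.474)/3.474 = 0.0203.
Since ε_t ≥ 0.005, the section is tension-controlled.

ε_t ≈ 0.0203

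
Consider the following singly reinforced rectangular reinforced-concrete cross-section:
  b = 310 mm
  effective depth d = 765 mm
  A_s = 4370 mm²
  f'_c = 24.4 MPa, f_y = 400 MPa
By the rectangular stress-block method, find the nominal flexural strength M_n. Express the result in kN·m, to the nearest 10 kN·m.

T = A_s f_y = 4370 × 400 = 1748000 N = 1748 kN.
From C = T: a = T/(0.85 f'_c b) = 1748000/(0.85 × 24.4 × 310) = 271.88 mm.
M_n = T(d − a/2) = 1748 kN × (765 − 135.94) mm = 1099.60 kN·m.

M_n ≈ 1100 kN·m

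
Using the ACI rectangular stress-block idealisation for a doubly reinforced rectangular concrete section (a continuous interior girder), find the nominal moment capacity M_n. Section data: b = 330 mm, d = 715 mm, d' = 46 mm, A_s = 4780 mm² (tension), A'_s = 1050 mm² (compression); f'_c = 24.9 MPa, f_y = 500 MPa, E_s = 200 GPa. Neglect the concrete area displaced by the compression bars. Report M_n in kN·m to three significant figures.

M_n ≈ 1440 kN·m

Assume both tension and compression steel yield.
Net tension couple steel: A_s − A'_s = 3730 mm².
a = (A_s − A'_s) f_y / (0.85 f'_c b) = 1865000/(0.85 × 24.9 × 330) = 267.02 mm.
c = a/β₁ = 267.02/0.85 = 314.14 mm; ε'_s = 0.003(c − d')/c = 0.0026 ≥ f_y/E_s = 0.0025, so compression steel does yield.
M_n = (A_s − A'_s) f_y (d − a/2) + A'_s f_y (d − d') = [1865000 × (715 − 133.51) + 525000 × (715 − 46)] × 10⁻⁶ = 1084.48 + 351.23 = 1435.71 kN·m.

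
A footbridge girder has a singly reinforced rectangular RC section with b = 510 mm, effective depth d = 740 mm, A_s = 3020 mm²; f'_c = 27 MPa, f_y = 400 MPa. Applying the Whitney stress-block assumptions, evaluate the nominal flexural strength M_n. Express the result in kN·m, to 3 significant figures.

T = A_s f_y = 3020 × 400 = 1208000 N = 1208 kN.
From C = T: a = T/(0.85 f'_c b) = 1208000/(0.85 × 27 × 510) = 103.21 mm.
M_n = T(d − a/2) = 1208 kN × (740 − 51.605) mm = 831.58 kN·m.

M_n ≈ 832 kN·m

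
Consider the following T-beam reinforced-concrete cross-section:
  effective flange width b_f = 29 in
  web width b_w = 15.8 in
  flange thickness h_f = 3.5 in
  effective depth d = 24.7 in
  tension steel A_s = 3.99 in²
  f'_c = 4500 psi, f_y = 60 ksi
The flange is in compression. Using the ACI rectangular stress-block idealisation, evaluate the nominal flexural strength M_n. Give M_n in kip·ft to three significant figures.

M_n ≈ 471 kip·ft

Tension: T = A_s f_y = 3.99 × 60 = 239.4 kips.
Try a within the flange: a = T/(0.85 f'_c b_f) = 239.4/(0.85 × 4.5 × 29) = 2.158 in.
Since a = 2.158 ≤ h_f = 3.5 in, the stress block lies entirely in the flange; analyse as a rectangular beam of width b_f.
M_n = T(d − a/2) = 239.4 × (24.7 − 1.079) = 5654.9 kip·in.
M_n = 5654.9/12 = 471.24 kip·ft.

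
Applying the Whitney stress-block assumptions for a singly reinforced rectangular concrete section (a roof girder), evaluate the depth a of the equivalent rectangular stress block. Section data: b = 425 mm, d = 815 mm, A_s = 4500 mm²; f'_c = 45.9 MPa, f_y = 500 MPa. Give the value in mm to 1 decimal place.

a ≈ 135.7 mm

T = A_s f_y = 4500 × 500 = 2250000 N = 2250 kN.
Setting C = 0.85 f'_c a b equal to T: a = 2250000/(0.85 × 45.9 × 425) = 135.7 mm.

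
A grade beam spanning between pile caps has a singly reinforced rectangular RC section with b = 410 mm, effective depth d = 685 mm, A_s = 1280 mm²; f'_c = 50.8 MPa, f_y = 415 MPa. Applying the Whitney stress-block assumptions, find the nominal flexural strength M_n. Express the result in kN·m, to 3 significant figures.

T = A_s f_y = 1280 × 415 = 531200 N = 531.2 kN.
From C = T: a = T/(0.85 f'_c b) = 531200/(0.85 × 50.8 × 410) = 30.00 mm.
M_n = T(d − a/2) = 531.2 kN × (685 − 15) mm = 355.90 kN·m.

M_n ≈ 356 kN·m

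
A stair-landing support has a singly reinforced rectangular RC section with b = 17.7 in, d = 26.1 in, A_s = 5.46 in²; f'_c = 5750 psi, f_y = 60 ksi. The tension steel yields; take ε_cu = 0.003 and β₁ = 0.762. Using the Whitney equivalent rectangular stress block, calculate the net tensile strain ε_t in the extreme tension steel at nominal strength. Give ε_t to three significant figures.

ε_t ≈ 0.0128

a = A_s f_y/(0.85 f'_c b) = 3.787 in.
β₁ = 0.762, so c = a/β₁ = 3.787/0.762 = 4.970 in.
From the linear strain diagram with ε_cu = 0.003: ε_t = 0.003 (d − c)/c = 0.003 × (26.1 − 4.970)/4.970 = 0.0128.
Since ε_t ≥ 0.005, the section is tension-controlled.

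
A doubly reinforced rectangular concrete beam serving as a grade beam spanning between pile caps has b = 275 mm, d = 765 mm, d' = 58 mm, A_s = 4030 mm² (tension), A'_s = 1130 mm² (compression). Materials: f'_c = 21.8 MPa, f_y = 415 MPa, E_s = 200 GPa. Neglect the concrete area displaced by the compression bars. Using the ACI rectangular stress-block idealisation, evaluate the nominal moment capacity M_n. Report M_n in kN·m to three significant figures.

Assume both tension and compression steel yield.
Net tension couple steel: A_s − A'_s = 2900 mm².
a = (A_s − A'_s) f_y / (0.85 f'_c b) = 1203500/(0.85 × 21.8 × 275) = 236.18 mm.
c = a/β₁ = 236.18/0.85 = 277.86 mm; ε'_s = 0.003(c − d')/c = 0.0024 ≥ f_y/E_s = 0.0021, so compression steel does yield.
M_n = (A_s − A'_s) f_y (d − a/2) + A'_s f_y (d − d') = [1203500 × (765 − 118.09) + 468950 × (765 − 58)] × 10⁻⁶ = 778.56 + 331.55 = 1110.11 kN·m.

M_n ≈ 1110 kN·m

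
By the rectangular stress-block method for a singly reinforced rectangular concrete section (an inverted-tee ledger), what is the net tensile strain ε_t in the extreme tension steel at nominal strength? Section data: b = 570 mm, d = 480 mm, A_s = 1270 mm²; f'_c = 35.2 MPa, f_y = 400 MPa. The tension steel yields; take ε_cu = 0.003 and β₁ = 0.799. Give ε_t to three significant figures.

a = A_s f_y/(0.85 f'_c b) = 29.79 mm.
β₁ = 0.799, so c = a/β₁ = 29.79/0.799 = 37.28 mm.
From the linear strain diagram with ε_cu = 0.003: ε_t = 0.003 (d − c)/c = 0.003 × (480 − 37.28)/37.28 = 0.0356.
Since ε_t ≥ 0.005, the section is tension-controlled.

ε_t ≈ 0.0356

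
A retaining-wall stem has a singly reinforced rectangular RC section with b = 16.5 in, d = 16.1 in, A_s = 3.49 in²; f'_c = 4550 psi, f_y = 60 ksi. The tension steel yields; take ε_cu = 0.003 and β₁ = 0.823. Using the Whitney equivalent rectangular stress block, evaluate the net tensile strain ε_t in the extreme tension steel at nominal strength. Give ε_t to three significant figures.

a = A_s f_y/(0.85 f'_c b) = 3.281 in.
β₁ = 0.823, so c = a/β₁ = 3.281/0.823 = 3.987 in.
From the linear strain diagram with ε_cu = 0.003: ε_t = 0.003 (d − c)/c = 0.003 × (16.1 − 3.987)/3.987 = 0.00911.
Since ε_t ≥ 0.005, the section is tension-controlled.

ε_t ≈ 0.00911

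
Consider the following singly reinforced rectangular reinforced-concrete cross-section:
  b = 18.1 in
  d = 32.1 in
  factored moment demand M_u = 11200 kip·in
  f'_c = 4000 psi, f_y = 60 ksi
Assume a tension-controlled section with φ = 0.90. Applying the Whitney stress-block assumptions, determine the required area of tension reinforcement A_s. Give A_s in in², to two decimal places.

A_s ≈ 7.26 in²

M_n = M_u/φ = 11200/0.90 = 12444.4 kip·in.
From M_n = 0.85 f'_c a b (d − a/2):
a = d − √(d² − 2M_n/(0.85 f'_c b)) = 32.1 − √(32.1² − 2 × 12444.4/(0.85 × 4 × 18.1)) = 7.080 in.
A_s = 0.85 f'_c a b / f_y = 0.85 × 4 × 7.080 × 18.1 / 60 = 7.262 in².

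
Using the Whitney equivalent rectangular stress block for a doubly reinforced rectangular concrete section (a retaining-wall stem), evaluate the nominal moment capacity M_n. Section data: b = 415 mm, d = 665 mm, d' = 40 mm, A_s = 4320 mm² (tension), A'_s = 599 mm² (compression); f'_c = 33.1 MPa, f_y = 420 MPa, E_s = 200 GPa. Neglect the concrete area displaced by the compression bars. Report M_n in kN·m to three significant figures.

M_n ≈ 1090 kN·m

Assume both tension and compression steel yield.
Net tension couple steel: A_s − A'_s = 3721 mm².
a = (A_s − A'_s) f_y / (0.85 f'_c b) = 1562820/(0.85 × 33.1 × 415) = 133.85 mm.
c = a/β₁ = 133.85/0.814 = 164.43 mm; ε'_s = 0.003(c − d')/c = 0.0023 ≥ f_y/E_s = 0.0021, so compression steel does yield.
M_n = (A_s − A'_s) f_y (d − a/2) + A'_s f_y (d − d') = [1562820 × (665 − 66.925) + 251580 × (665 − 40)] × 10⁻⁶ = 934.68 + 157.24 = 1091.92 kN·m.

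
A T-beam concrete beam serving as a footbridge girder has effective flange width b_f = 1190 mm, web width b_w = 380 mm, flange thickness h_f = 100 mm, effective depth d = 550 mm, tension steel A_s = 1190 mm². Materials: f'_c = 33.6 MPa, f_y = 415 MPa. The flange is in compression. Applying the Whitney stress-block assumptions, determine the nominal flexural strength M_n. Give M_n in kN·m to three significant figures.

Tension: T = A_s f_y = 1190 × 415 = 493850 N.
Try a within the flange: a = T/(0.85 f'_c b_f) = 493850/(0.85 × 33.6 × 1190) = 14.53 mm.
Since a = 14.53 ≤ h_f = 100 mm, the stress block lies entirely in the flange; analyse as a rectangular beam of width b_f.
M_n = T(d − a/2) = 493850 × (550 − 7.265) = 268.03 × 10⁶ N·mm.
M_n = 268.03 kN·m.

M_n ≈ 268 kN·m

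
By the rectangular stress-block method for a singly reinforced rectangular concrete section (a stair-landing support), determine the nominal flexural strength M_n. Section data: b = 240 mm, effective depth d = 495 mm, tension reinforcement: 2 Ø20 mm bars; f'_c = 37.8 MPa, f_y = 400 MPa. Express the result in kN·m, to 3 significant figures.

M_n ≈ 120 kN·m

A_s = 2 × 314 = 628 mm².
T = A_s f_y = 628 × 400 = 251200 N = 251.2 kN.
From C = T: a = T/(0.85 f'_c b) = 251200/(0.85 × 37.8 × 240) = 32.58 mm.
M_n = T(d − a/2) = 251.2 kN × (495 − 16.29) mm = 120.25 kN·m.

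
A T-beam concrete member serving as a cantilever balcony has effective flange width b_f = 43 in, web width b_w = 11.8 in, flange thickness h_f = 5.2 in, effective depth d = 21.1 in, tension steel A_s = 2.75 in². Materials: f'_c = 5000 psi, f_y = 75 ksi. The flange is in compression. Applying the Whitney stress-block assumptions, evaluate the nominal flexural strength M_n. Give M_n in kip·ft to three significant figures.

Tension: T = A_s f_y = 2.75 × 75 = 206.25 kips.
Try a within the flange: a = T/(0.85 f'_c b_f) = 206.25/(0.85 × 5 × 43) = 1.129 in.
Since a = 1.129 ≤ h_f = 5.2 in, the stress block lies entirely in the flange; analyse as a rectangular beam of width b_f.
M_n = T(d − a/2) = 206.25 × (21.1 − 0.5645) = 4235.4 kip·in.
M_n = 4235.4/12 = 352.95 kip·ft.

M_n ≈ 353 kip·ft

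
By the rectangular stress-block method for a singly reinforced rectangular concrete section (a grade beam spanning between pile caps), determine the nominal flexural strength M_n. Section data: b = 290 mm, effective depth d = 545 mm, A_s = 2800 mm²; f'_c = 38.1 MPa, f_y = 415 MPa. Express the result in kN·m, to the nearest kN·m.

T = A_s f_y = 2800 × 415 = 1162000 N = 1162 kN.
From C = T: a = T/(0.85 f'_c b) = 1162000/(0.85 × 38.1 × 290) = 123.73 mm.
M_n = T(d − a/2) = 1162 kN × (545 − 61.865) mm = 561.40 kN·m.

M_n ≈ 561 kN·m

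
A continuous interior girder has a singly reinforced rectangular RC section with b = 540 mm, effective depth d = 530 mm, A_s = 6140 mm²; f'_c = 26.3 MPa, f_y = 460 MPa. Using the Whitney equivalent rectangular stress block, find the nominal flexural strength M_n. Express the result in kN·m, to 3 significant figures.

M_n ≈ 1170 kN·m

T = A_s f_y = 6140 × 460 = 2824400 N = 2824.4 kN.
From C = T: a = T/(0.85 f'_c b) = 2824400/(0.85 × 26.3 × 540) = 233.97 mm.
M_n = T(d − a/2) = 2824.4 kN × (530 − 116.985) mm = 1166.52 kN·m.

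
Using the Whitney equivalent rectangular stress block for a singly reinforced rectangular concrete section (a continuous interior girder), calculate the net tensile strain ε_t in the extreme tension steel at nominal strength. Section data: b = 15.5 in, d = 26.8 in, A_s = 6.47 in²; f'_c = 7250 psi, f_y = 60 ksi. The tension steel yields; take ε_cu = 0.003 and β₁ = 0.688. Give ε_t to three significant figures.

a = A_s f_y/(0.85 f'_c b) = 4.064 in.
β₁ = 0.688, so c = a/β₁ = 4.064/0.688 = 5.907 in.
From the linear strain diagram with ε_cu = 0.003: ε_t = 0.003 (d − c)/c = 0.003 × (26.8 − 5.907)/5.907 = 0.0106.
Since ε_t ≥ 0.005, the section is tension-controlled.

ε_t ≈ 0.0106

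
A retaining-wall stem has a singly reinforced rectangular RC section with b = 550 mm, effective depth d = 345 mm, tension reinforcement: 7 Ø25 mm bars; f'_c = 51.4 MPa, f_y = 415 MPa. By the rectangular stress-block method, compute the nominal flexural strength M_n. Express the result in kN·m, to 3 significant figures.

A_s = 7 × 491 = 3437 mm².
T = A_s f_y = 3437 × 415 = 1426355 N = 1426.355 kN.
From C = T: a = T/(0.85 f'_c b) = 1426355/(0.85 × 51.4 × 550) = 59.36 mm.
M_n = T(d − a/2) = 1426.355 kN × (345 − 29.68) mm = 449.76 kN·m.

M_n ≈ 450 kN·m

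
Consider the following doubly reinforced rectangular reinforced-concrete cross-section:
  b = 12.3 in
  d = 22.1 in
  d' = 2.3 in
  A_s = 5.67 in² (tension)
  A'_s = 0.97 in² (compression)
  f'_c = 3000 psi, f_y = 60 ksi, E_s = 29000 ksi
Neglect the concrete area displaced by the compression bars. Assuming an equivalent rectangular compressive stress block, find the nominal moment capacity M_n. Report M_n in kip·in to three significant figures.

Assume both steels yield.
a = (A_s − A'_s) f_y/(0.85 f'_c b) = (5.67 − 0.97) × 60/(0.85 × 3 × 12.3) = 8.991 in.
c = a/β₁ = 8.991/0.85 = 10.578 in; ε'_s = 0.003(c − d')/c = 0.0023 ≥ ε_y = 0.0021, so the compression steel yields.
M_n = (A_s − A'_s) f_y (d − a/2) + A'_s f_y (d − d') = 282 × (22.1 − 4.4955) + 58.2 × (22.1 − 2.3) = 4964.5 + 1152.4 = 6116.9 kip·in.

M_n ≈ 6120 kip·in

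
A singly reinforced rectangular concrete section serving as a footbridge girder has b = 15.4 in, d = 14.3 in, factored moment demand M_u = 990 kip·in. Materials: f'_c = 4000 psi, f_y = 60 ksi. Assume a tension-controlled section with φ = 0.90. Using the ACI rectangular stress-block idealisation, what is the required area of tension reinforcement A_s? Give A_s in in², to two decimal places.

M_n = M_u/φ = 990/0.90 = 1100 kip·in.
From M_n = 0.85 f'_c a b (d − a/2):
a = d − √(d² − 2M_n/(0.85 f'_c b)) = 14.3 − √(14.3² − 2 × 1100/(0.85 × 4 × 15.4)) = 1.554 in.
A_s = 0.85 f'_c a b / f_y = 0.85 × 4 × 1.554 × 15.4 / 60 = 1.356 in².

A_s ≈ 1.36 in²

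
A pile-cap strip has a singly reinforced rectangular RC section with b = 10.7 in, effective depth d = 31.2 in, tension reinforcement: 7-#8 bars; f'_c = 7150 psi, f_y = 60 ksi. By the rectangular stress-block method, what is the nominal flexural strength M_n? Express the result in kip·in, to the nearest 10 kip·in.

M_n ≈ 9510 kip·in

A_s = 7 × 0.79 = 5.53 in².
T = A_s f_y = 5.53 × 60 = 331.8 kips.
a = T/(0.85 f'_c b) = 331.8/(0.85 × 7.15 × 10.7) = 5.102 in.
M_n = T(d − a/2) = 331.8 × (31.2 − 2.551) = 9505.7 kip·in.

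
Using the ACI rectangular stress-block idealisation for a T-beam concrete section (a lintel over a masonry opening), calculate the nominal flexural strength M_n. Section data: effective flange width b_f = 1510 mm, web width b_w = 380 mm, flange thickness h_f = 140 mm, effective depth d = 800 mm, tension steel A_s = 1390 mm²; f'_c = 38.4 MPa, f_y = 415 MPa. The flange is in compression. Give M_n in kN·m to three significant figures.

Tension: T = A_s f_y = 1390 × 415 = 576850 N.
Try a within the flange: a = T/(0.85 f'_c b_f) = 576850/(0.85 × 38.4 × 1510) = 11.70 mm.
Since a = 11.70 ≤ h_f = 140 mm, the stress block lies entirely in the flange; analyse as a rectangular beam of width b_f.
M_n = T(d − a/2) = 576850 × (800 − 5.85) = 458.11 × 10⁶ N·mm.
M_n = 458.11 kN·m.

M_n ≈ 458 kN·m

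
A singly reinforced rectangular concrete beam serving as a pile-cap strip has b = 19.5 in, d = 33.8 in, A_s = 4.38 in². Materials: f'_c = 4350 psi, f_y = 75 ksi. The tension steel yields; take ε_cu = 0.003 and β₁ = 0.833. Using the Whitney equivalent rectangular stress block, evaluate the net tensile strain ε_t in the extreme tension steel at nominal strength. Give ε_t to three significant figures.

ε_t ≈ 0.0155

a = A_s f_y/(0.85 f'_c b) = 4.556 in.
β₁ = 0.833, so c = a/β₁ = 4.556/0.833 = 5.469 in.
From the linear strain diagram with ε_cu = 0.003: ε_t = 0.003 (d − c)/c = 0.003 × (33.8 − 5.469)/5.469 = 0.0155.
Since ε_t ≥ 0.005, the section is tension-controlled.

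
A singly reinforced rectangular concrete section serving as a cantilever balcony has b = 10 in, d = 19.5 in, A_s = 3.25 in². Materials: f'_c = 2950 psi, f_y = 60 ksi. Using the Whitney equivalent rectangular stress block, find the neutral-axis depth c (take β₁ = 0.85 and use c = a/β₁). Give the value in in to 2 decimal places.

c ≈ 9.15 in

T = A_s f_y = 3.25 × 60 = 195 kips.
a = T/(0.85 f'_c b) = 195/(0.85 × 2.95 × 10) = 7.7767 in.
With β₁ = 0.85, c = a/β₁ = 7.7767/0.85 = 9.15 in.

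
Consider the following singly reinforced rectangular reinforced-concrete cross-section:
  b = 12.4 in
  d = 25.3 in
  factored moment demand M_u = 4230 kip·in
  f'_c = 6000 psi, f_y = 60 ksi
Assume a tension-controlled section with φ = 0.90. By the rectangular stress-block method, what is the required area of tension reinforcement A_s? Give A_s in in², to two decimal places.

A_s ≈ 3.30 in²

M_n = M_u/φ = 4230/0.90 = 4700 kip·in.
From M_n = 0.85 f'_c a b (d − a/2):
a = d − √(d² − 2M_n/(0.85 f'_c b)) = 25.3 − √(25.3² − 2 × 4700/(0.85 × 6 × 12.4)) = 3.131 in.
A_s = 0.85 f'_c a b / f_y = 0.85 × 6 × 3.131 × 12.4 / 60 = 3.300 in².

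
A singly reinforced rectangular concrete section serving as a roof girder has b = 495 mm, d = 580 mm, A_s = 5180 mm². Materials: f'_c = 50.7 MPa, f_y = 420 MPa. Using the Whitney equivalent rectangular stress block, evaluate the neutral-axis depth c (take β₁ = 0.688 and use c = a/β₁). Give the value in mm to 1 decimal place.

c ≈ 148.2 mm

T = A_s f_y = 5180 × 420 = 2175600 N = 2175.6 kN.
Setting C = 0.85 f'_c a b equal to T: a = 2175600/(0.85 × 50.7 × 495) = 101.988 mm.
With β₁ = 0.688, c = a/β₁ = 101.988/0.688 = 148.2 mm.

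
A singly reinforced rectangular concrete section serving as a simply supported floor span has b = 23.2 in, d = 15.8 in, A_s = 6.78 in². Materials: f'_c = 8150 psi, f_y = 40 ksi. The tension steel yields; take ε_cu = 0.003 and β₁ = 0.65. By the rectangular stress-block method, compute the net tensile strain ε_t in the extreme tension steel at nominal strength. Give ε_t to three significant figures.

ε_t ≈ 0.0153

a = A_s f_y/(0.85 f'_c b) = 1.687 in.
β₁ = 0.65, so c = a/β₁ = 1.687/0.65 = 2.595 in.
From the linear strain diagram with ε_cu = 0.003: ε_t = 0.003 (d − c)/c = 0.003 × (15.8 − 2.595)/2.595 = 0.0153.
Since ε_t ≥ 0.005, the section is tension-controlled.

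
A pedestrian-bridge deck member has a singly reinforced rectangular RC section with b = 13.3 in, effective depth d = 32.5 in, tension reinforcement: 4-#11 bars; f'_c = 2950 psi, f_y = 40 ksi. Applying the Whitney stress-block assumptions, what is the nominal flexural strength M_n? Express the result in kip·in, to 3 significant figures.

A_s = 4 × 1.56 = 6.24 in².
T = A_s f_y = 6.24 × 40 = 249.6 kips.
a = T/(0.85 f'_c b) = 249.6/(0.85 × 2.95 × 13.3) = 7.484 in.
M_n = T(d − a/2) = 249.6 × (32.5 − 3.742) = 7178.0 kip·in.

M_n ≈ 7180 kip·in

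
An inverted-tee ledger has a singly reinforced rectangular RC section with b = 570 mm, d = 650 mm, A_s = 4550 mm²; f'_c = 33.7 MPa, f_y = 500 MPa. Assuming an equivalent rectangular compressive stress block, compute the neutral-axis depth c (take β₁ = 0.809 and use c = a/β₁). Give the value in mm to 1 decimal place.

T = A_s f_y = 4550 × 500 = 2275000 N = 2275 kN.
Setting C = 0.85 f'_c a b equal to T: a = 2275000/(0.85 × 33.7 × 570) = 139.334 mm.
With β₁ = 0.809, c = a/β₁ = 139.334/0.809 = 172.2 mm.

c ≈ 172.2 mm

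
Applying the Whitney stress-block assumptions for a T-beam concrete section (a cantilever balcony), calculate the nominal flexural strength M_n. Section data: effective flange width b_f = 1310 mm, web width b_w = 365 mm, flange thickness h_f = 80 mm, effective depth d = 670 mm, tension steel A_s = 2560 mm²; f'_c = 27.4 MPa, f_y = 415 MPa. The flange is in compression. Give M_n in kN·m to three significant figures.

M_n ≈ 693 kN·m

Tension: T = A_s f_y = 2560 × 415 = 1062400 N.
Try a within the flange: a = T/(0.85 f'_c b_f) = 1062400/(0.85 × 27.4 × 1310) = 34.82 mm.
Since a = 34.82 ≤ h_f = 80 mm, the stress block lies entirely in the flange; analyse as a rectangular beam of width b_f.
M_n = T(d − a/2) = 1062400 × (670 − 17.41) = 693.31 × 10⁶ N·mm.
M_n = 693.31 kN·m.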